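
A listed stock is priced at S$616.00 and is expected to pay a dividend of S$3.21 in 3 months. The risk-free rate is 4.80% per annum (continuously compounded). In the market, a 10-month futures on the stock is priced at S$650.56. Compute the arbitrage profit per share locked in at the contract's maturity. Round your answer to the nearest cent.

S$12.72 per share

PV(dividends) I = 3.21·e^(−0.0480·3/12) = 3.1717
Fair futures F* = (S − I)·e^(rT) = (616.00 − 3.1717)·e^0.040000 = 612.8283 × 1.040811 = 637.8384
Market S$650.56 > fair 637.8384: forward overpriced → cash-and-carry (borrow at r, buy the stock and collect the dividends, short the forward).
Profit at T = |F_mkt − F*| = |650.56 − 637.8384| = S$12.72 per share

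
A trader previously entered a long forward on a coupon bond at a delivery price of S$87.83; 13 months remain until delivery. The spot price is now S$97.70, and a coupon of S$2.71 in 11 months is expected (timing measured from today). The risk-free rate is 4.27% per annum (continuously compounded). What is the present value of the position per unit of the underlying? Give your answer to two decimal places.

PV(remaining coupons) I = 2.71·e^(−0.0427·11/12) = 2.6060
Current forward F = (S − I)·e^(rT) = (97.70 − 2.6060)·e^(0.0427·13/12) = 95.0940 × 1.047345 = 99.5962
Value (long) = (F − K)·e^(−rT) = (99.5962 − 87.83) × 0.954795 = 11.2343
Value = S$11.23

S$11.23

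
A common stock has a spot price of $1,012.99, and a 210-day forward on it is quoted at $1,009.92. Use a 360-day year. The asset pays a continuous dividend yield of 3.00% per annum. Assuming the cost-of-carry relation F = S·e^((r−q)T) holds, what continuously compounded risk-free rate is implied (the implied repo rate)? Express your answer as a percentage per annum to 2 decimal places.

2.48%

From F = S·e^((r−q)T): (r − q) = ln(F/S)/T
ln(1009.92/1012.99) = ln(0.996969) = -0.003036
(r − q) = -0.003036 / (210/360) = -0.005205
r = ln(F/S)/T + q = -0.005205 + 0.0300 = 0.024795
r = 2.48%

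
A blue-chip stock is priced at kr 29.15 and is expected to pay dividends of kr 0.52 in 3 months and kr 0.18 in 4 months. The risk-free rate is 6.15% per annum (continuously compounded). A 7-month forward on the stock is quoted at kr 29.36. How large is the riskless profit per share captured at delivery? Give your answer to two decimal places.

PV(dividends) I = 0.52·e^(−0.0615·3/12) + 0.18·e^(−0.0615·4/12) = 0.6884
Fair forward F* = (S − I)·e^(rT) = (29.15 − 0.6884)·e^0.035875 = 28.4616 × 1.036526 = 29.5012
Market kr 29.36 < fair 29.5012: forward underpriced → reverse cash-and-carry (short the stock, invest proceeds at r, pay the dividends, go long the forward).
Profit at T = |F_mkt − F*| = |29.36 − 29.5012| = kr 0.14 per share

kr 0.14 per share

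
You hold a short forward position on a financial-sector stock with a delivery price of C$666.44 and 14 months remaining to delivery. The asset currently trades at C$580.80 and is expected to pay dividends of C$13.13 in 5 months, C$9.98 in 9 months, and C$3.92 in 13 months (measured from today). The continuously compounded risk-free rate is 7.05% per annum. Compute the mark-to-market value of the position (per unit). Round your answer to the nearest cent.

PV(remaining dividends) I = 13.13·e^(−0.0705·5/12) + 9.98·e^(−0.0705·9/12) + 3.92·e^(−0.0705·13/12) = 25.8477
Current forward F = (S − I)·e^(rT) = (580.80 − 25.8477)·e^(0.0705·14/12) = 554.9523 × 1.085727 = 602.5267
Value (long) = (F − K)·e^(−rT) = (602.5267 − 666.44) × 0.921042 = -58.8668
Short position value = −(long value) = C$58.87

C$58.87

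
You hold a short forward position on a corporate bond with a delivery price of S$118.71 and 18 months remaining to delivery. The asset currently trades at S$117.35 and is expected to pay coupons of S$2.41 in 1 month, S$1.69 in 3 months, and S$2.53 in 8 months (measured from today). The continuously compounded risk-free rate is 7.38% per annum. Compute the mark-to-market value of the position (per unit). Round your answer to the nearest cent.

PV(remaining coupons) I = 2.41·e^(−0.0738·1/12) + 1.69·e^(−0.0738·3/12) + 2.53·e^(−0.0738·8/12) = 6.4629
Current forward F = (S − I)·e^(rT) = (117.35 − 6.4629)·e^(0.0738·18/12) = 110.8871 × 1.117060 = 123.8675
Value (long) = (F − K)·e^(−rT) = (123.8675 − 118.71) × 0.895207 = 4.6170
Short position value = −(long value) = -S$4.62

-S$4.62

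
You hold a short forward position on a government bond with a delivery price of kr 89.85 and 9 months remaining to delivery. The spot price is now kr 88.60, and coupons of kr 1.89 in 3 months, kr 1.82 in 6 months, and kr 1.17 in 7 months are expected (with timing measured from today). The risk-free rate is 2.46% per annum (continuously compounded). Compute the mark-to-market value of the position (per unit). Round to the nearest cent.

kr 4.44

PV(remaining coupons) I = 1.89·e^(−0.0246·3/12) + 1.82·e^(−0.0246·6/12) + 1.17·e^(−0.0246·7/12) = 4.8295
Current forward F = (S − I)·e^(rT) = (88.60 − 4.8295)·e^(0.0246·9/12) = 83.7705 × 1.018621 = 85.3304
Value (long) = (F − K)·e^(−rT) = (85.3304 − 89.85) × 0.981719 = -4.4370
Short position value = −(long value) = kr 4.44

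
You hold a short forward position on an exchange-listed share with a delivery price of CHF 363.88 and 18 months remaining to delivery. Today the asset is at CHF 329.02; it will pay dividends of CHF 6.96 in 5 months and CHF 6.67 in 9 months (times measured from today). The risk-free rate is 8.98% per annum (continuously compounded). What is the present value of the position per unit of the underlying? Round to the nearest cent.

PV(remaining dividends) I = 6.96·e^(−0.0898·5/12) + 6.67·e^(−0.0898·9/12) = 12.9400
Current forward F = (S − I)·e^(rT) = (329.02 − 12.9400)·e^(0.0898·18/12) = 316.0800 × 1.144193 = 361.6565
Value (long) = (F − K)·e^(−rT) = (361.6565 − 363.88) × 0.873978 = -1.9433
Short position value = −(long value) = CHF 1.94

CHF 1.94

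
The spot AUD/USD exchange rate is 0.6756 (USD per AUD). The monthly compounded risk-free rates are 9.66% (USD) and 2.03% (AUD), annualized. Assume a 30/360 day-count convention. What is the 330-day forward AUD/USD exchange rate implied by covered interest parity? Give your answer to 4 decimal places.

By covered interest parity, F = S · (1+r_USD/12)^(12T) / (1+r_AUD/12)^(12T)
= 0.6756 × 1.092202 / 1.018767 = 0.6756 × 1.072082
F = 0.7243 USD per AUD

0.7243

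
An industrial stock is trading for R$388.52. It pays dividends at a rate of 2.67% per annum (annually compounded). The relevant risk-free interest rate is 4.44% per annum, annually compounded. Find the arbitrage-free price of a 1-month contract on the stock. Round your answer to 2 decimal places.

R$389.07

F = S · (1+r)^T / (1+q)^T
= 388.52 × 1.003627 / 1.002198 = 388.52 × 1.001426
F = R$389.07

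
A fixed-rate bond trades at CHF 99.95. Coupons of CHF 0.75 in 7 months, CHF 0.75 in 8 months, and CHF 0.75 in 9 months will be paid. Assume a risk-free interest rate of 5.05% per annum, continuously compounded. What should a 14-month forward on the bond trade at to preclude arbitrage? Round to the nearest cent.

PV(coupons) I = 0.75·e^(−0.0505·7/12) + 0.75·e^(−0.0505·8/12) + 0.75·e^(−0.0505·9/12)
I = 0.7282 + 0.7252 + 0.7221 = 2.1755
F = (S − I)·e^(rT) = (99.95 − 2.1755) · e^(0.0505·14/12)
= 97.7745 · e^0.058917 = 97.7745 × 1.060687 = CHF 103.71

CHF 103.71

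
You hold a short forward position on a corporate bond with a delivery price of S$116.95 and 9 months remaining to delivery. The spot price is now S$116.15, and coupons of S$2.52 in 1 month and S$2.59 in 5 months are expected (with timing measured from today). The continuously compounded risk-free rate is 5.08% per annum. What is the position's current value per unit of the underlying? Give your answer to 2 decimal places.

S$1.47

PV(remaining coupons) I = 2.52·e^(−0.0508·1/12) + 2.59·e^(−0.0508·5/12) = 5.0451
Current forward F = (S − I)·e^(rT) = (116.15 − 5.0451)·e^(0.0508·9/12) = 111.1049 × 1.038835 = 115.4197
Value (long) = (F − K)·e^(−rT) = (115.4197 − 116.95) × 0.962617 = -1.4731
Short position value = −(long value) = S$1.47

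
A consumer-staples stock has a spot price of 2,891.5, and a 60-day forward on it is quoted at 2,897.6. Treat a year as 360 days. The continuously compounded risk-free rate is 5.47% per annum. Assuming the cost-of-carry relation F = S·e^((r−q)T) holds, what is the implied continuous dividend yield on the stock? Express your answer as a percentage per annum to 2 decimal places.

4.21%

From F = S·e^((r−q)T): (r − q) = ln(F/S)/T
ln(2897.6/2891.5) = ln(1.002110) = 0.002108
(r − q) = 0.002108 / (60/360) = 0.012648
q = r − ln(F/S)/T = 0.0547 − 0.012648 = 0.042052
q = 4.21%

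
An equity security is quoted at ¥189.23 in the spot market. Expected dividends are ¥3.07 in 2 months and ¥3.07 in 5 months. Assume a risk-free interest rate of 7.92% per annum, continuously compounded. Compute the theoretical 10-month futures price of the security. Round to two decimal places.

PV(dividends) I = 3.07·e^(−0.0792·2/12) + 3.07·e^(−0.0792·5/12)
I = 3.0297 + 2.9703 = 6.0000
F = (S − I)·e^(rT) = (189.23 − 6.0000) · e^(0.0792·10/12)
= 183.2300 · e^0.066000 = 183.2300 × 1.068227 = ¥195.73

¥195.73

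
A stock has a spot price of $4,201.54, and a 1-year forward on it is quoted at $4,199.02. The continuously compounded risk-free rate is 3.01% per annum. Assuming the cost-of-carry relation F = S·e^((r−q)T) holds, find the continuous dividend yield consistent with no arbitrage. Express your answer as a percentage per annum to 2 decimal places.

3.07%

From F = S·e^((r−q)T): (r − q) = ln(F/S)/T
ln(4199.02/4201.54) = ln(0.999400) = -0.000600
(r − q) = -0.000600 / (12/12) = -0.000600
q = r − ln(F/S)/T = 0.0301 + 0.000600 = 0.030700
q = 3.07%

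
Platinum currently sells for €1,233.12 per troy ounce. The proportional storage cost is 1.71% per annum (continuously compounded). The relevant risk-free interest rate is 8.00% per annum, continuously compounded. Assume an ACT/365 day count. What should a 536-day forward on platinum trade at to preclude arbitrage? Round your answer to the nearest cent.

Net carry = r + u − y = 0.0800 + 0.0171 − 0.0000 = 0.0971
F = S·e^((r+u−y)T) = 1233.12 · e^(0.0971 × 536/365) = 1233.12 · e^0.14259068
= 1233.12 × 1.15325765 = €1,422.11 per troy ounce

€1,422.11 per troy ounce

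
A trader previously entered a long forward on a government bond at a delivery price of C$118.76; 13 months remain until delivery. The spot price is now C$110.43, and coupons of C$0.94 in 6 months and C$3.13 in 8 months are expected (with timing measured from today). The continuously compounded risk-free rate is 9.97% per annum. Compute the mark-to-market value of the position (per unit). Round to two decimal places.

PV(remaining coupons) I = 0.94·e^(−0.0997·6/12) + 3.13·e^(−0.0997·8/12) = 3.8230
Current forward F = (S − I)·e^(rT) = (110.43 − 3.8230)·e^(0.0997·13/12) = 106.6070 × 1.114057 = 118.7663
Value (long) = (F − K)·e^(−rT) = (118.7663 − 118.76) × 0.897620 = 0.0057
Value = C$0.01

C$0.01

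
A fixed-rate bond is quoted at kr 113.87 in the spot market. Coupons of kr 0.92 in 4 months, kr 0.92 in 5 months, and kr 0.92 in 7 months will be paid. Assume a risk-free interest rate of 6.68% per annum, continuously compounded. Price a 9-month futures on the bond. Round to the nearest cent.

kr 116.90

PV(coupons) I = 0.92·e^(−0.0668·4/12) + 0.92·e^(−0.0668·5/12) + 0.92·e^(−0.0668·7/12)
I = 0.8997 + 0.8947 + 0.8848 = 2.6792
F = (S − I)·e^(rT) = (113.87 − 2.6792) · e^(0.0668·9/12)
= 111.1908 · e^0.050100 = 111.1908 × 1.051376 = kr 116.90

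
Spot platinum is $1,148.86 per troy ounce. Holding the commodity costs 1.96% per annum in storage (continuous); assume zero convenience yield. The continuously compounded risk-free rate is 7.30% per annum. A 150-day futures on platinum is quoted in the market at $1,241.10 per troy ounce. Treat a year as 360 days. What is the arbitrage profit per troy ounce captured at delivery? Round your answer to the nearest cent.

$47.05 per troy ounce

Fair futures: F* = S·e^(carry·T), with carry = (r + u) = 0.0730 + 0.0196 = 0.0926
F* = 1148.86 · e^(0.0926 × 150/360) = 1148.86 · e^0.03858333 = 1148.86 × 1.03933733 = $1194.0531
Market $1241.10 > fair $1194.0531: forward overpriced → cash-and-carry (buy spot, short the forward).
At maturity, profit = |F_mkt − F*| = |1241.10 − 1194.0531| = $47.05 per troy ounce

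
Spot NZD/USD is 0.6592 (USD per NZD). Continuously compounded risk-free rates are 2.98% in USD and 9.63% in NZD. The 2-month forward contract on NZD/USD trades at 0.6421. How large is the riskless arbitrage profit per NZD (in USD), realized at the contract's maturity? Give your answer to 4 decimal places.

0.0098 per NZD (in USD)

Fair forward: F* = S·e^(carry·T), with carry = (r_USD − r_NZD) = 0.0298 − 0.0963 = -0.0665
F* = 0.6592 · e^(-0.0665 × 2/12) = 0.6592 · e^-0.011083 = 0.6592 × 0.988978 = 0.6519
Market 0.6421 < fair 0.6519: forward underpriced → reverse cash-and-carry (short spot, go long the forward).
At maturity, profit = |F_mkt − F*| = |0.6421 − 0.6519| = 0.0098 per NZD (in USD)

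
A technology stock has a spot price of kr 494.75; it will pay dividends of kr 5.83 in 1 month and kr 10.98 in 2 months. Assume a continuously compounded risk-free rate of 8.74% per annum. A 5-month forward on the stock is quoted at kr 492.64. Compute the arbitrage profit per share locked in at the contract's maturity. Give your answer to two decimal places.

kr 3.23 per share

PV(dividends) I = 5.83·e^(−0.0874·1/12) + 10.98·e^(−0.0874·2/12) = 16.6089
Fair forward F* = (S − I)·e^(rT) = (494.75 − 16.6089)·e^0.036417 = 478.1411 × 1.037088 = 495.8744
Market kr 492.64 < fair 495.8744: forward underpriced → reverse cash-and-carry (short the stock, invest proceeds at r, pay the dividends, go long the forward).
Profit at T = |F_mkt − F*| = |492.64 − 495.8744| = kr 3.23 per share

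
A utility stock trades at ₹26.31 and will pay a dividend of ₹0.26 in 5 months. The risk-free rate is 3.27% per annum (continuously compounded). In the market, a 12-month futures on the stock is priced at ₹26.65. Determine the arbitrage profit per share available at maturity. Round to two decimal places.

₹0.27 per share

PV(dividends) I = 0.26·e^(−0.0327·5/12) = 0.2565
Fair futures F* = (S − I)·e^(rT) = (26.31 − 0.2565)·e^0.032700 = 26.0535 × 1.033241 = 26.9195
Market ₹26.65 < fair 26.9195: forward underpriced → reverse cash-and-carry (short the stock, invest proceeds at r, pay the dividends, go long the forward).
Profit at T = |F_mkt − F*| = |26.65 − 26.9195| = ₹0.27 per share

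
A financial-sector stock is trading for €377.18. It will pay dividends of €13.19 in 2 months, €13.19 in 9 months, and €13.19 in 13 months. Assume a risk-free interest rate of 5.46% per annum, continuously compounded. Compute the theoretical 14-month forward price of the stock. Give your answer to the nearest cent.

PV(dividends) I = 13.19·e^(−0.0546·2/12) + 13.19·e^(−0.0546·9/12) + 13.19·e^(−0.0546·13/12)
I = 13.0705 + 12.6608 + 12.4324 = 38.1637
F = (S − I)·e^(rT) = (377.18 − 38.1637) · e^(0.0546·14/12)
= 339.0163 · e^0.063700 = 339.0163 × 1.065773 = €361.31

€361.31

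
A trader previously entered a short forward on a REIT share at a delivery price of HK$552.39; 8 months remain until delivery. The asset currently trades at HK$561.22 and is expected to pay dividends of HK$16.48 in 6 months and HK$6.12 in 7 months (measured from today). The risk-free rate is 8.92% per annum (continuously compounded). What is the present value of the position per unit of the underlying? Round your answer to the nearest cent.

PV(remaining dividends) I = 16.48·e^(−0.0892·6/12) + 6.12·e^(−0.0892·7/12) = 21.5708
Current forward F = (S − I)·e^(rT) = (561.22 − 21.5708)·e^(0.0892·8/12) = 539.6492 × 1.061270 = 572.7135
Value (long) = (F − K)·e^(−rT) = (572.7135 − 552.39) × 0.942267 = 19.1502
Short position value = −(long value) = -HK$19.15

-HK$19.15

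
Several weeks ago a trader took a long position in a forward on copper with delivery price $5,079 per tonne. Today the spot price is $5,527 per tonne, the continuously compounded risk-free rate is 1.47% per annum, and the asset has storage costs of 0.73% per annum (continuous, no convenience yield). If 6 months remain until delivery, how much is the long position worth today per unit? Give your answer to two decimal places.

Current fair forward for the remaining 6 months: F = S·e^((r + u)·T), (r + u) = 0.0147 + 0.0073 = 0.0220
F = 5527 · e^(0.0220 × 6/12) = 5527 × 1.01106072 = 5588.1326
Value of long forward = (F − K)·e^(−rT) = (5588.1326 − 5079) · e^(−0.0147·6/12)
= 509.1326 × 0.99267695 = 505.40

$505.40 per tonne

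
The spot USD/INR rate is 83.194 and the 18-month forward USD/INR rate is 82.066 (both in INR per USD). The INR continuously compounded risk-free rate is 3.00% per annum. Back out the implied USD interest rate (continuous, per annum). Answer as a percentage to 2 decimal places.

F = S·e^((r_INR − r_USD)T) ⇒ r_USD = r_INR − ln(F/S)/T
ln(82.066/83.194) = -0.013651; /(18/12) = -0.009101
r_USD = 0.0300 + 0.009101 = 0.039101
r_USD = 3.91%

3.91%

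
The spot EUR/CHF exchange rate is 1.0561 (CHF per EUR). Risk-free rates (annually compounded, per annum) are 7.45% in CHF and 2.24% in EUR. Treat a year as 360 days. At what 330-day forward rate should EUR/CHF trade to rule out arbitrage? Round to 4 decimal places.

By covered interest parity, F = S · (1+r_CHF)^T / (1+r_EUR)^T
= 1.0561 × 1.068085 / 1.020514 = 1.0561 × 1.046615
F = 1.1053 CHF per EUR

1.1053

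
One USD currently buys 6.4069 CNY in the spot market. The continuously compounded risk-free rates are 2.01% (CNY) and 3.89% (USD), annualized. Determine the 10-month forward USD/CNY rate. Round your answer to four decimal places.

6.3073

F = S·e^((r_CNY − r_USD)T) = 6.4069 · e^((0.0201 − 0.0389) × 10/12)
= 6.4069 · e^-0.015667 = 6.4069 × 0.984455
F = 6.3073 CNY per USD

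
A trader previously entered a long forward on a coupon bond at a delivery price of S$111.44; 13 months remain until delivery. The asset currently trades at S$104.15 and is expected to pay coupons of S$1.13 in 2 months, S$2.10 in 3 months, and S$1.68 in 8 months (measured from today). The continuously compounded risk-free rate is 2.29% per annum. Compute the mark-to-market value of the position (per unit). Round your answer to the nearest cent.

-S$9.43

PV(remaining coupons) I = 1.13·e^(−0.0229·2/12) + 2.10·e^(−0.0229·3/12) + 1.68·e^(−0.0229·8/12) = 4.8683
Current forward F = (S − I)·e^(rT) = (104.15 − 4.8683)·e^(0.0229·13/12) = 99.2817 × 1.025119 = 101.7756
Value (long) = (F − K)·e^(−rT) = (101.7756 − 111.44) × 0.975497 = -9.4276
Value = -S$9.43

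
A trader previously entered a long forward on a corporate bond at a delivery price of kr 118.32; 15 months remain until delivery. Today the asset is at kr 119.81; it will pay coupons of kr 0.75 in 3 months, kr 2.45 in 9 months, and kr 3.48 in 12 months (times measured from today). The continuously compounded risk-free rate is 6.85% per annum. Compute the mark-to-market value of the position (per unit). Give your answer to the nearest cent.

PV(remaining coupons) I = 0.75·e^(−0.0685·3/12) + 2.45·e^(−0.0685·9/12) + 3.48·e^(−0.0685·12/12) = 6.3142
Current forward F = (S − I)·e^(rT) = (119.81 − 6.3142)·e^(0.0685·15/12) = 113.4958 × 1.089398 = 123.6421
Value (long) = (F − K)·e^(−rT) = (123.6421 − 118.32) × 0.917938 = 4.8854
Value = kr 4.89

kr 4.89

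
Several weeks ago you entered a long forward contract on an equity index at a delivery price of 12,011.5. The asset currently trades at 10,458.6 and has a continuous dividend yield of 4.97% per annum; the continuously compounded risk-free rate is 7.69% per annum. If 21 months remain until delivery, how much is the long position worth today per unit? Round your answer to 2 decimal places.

-911.70

Current fair forward for the remaining 21 months: F = S·e^((r − q)·T), (r − q) = 0.0769 − 0.0497 = 0.0272
F = 10458.6 · e^(0.0272 × 21/12) = 10458.6 × 1.04875107 = 10968.4679
Value of long forward = (F − K)·e^(−rT) = (10968.4679 − 12011.5) · e^(−0.0769·21/12)
= -1043.0321 × 0.87408732 = -911.70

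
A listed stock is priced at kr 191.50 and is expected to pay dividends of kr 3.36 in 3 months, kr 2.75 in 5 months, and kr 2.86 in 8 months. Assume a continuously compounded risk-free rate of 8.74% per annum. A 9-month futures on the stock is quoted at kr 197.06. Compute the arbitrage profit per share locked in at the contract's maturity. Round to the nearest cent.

kr 1.81 per share

PV(dividends) I = 3.36·e^(−0.0874·3/12) + 2.75·e^(−0.0874·5/12) + 2.86·e^(−0.0874·8/12) = 8.6372
Fair futures F* = (S − I)·e^(rT) = (191.50 − 8.6372)·e^0.065550 = 182.8628 × 1.067746 = 195.2510
Market kr 197.06 > fair 195.2510: forward overpriced → cash-and-carry (borrow at r, buy the stock and collect the dividends, short the forward).
Profit at T = |F_mkt − F*| = |197.06 − 195.2510| = kr 1.81 per share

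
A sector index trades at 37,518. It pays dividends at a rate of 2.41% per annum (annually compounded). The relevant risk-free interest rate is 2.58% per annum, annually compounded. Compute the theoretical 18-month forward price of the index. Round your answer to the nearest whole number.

F = S · (1+r)^T / (1+q)^T
= 37518 × 1.038949 / 1.036367 = 37518 × 1.002491
F = 37,611

37,611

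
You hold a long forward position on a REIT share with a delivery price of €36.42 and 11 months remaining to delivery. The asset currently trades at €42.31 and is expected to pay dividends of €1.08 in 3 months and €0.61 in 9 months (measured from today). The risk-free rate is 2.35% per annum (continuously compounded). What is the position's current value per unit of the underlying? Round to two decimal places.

€4.99

PV(remaining dividends) I = 1.08·e^(−0.0235·3/12) + 0.61·e^(−0.0235·9/12) = 1.6730
Current forward F = (S − I)·e^(rT) = (42.31 − 1.6730)·e^(0.0235·11/12) = 40.6370 × 1.021775 = 41.5219
Value (long) = (F − K)·e^(−rT) = (41.5219 − 36.42) × 0.978689 = 4.9932
Value = €4.99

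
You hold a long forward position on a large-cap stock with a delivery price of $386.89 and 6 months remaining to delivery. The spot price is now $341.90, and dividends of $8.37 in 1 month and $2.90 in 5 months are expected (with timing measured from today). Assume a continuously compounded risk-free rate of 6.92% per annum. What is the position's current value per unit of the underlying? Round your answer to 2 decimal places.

PV(remaining dividends) I = 8.37·e^(−0.0692·1/12) + 2.90·e^(−0.0692·5/12) = 11.1394
Current forward F = (S − I)·e^(rT) = (341.90 − 11.1394)·e^(0.0692·6/12) = 330.7606 × 1.035206 = 342.4054
Value (long) = (F − K)·e^(−rT) = (342.4054 − 386.89) × 0.965992 = -42.9718
Value = -$42.97

-$42.97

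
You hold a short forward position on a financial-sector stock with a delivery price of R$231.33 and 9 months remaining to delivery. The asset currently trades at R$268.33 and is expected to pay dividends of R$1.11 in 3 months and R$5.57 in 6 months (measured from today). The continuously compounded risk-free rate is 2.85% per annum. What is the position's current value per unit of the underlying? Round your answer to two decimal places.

PV(remaining dividends) I = 1.11·e^(−0.0285·3/12) + 5.57·e^(−0.0285·6/12) = 6.5933
Current forward F = (S − I)·e^(rT) = (268.33 − 6.5933)·e^(0.0285·9/12) = 261.7367 × 1.021605 = 267.3915
Value (long) = (F − K)·e^(−rT) = (267.3915 − 231.33) × 0.978852 = 35.2989
Short position value = −(long value) = -R$35.30

-R$35.30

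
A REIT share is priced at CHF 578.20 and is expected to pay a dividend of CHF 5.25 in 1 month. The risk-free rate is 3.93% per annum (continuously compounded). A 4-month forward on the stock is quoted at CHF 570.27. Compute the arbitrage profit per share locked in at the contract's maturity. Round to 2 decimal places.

PV(dividends) I = 5.25·e^(−0.0393·1/12) = 5.2328
Fair forward F* = (S − I)·e^(rT) = (578.20 − 5.2328)·e^0.013100 = 572.9672 × 1.013186 = 580.5223
Market CHF 570.27 < fair 580.5223: forward underpriced → reverse cash-and-carry (short the stock, invest proceeds at r, pay the dividends, go long the forward).
Profit at T = |F_mkt − F*| = |570.27 − 580.5223| = CHF 10.25 per share

CHF 10.25 per share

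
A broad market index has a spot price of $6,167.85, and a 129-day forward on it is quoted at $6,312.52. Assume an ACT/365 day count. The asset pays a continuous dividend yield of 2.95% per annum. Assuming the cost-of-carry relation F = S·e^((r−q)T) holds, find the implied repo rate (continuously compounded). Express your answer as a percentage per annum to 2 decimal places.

9.51%

From F = S·e^((r−q)T): (r − q) = ln(F/S)/T
ln(6312.52/6167.85) = ln(1.023455) = 0.023184
(r − q) = 0.023184 / (129/365) = 0.065598
r = ln(F/S)/T + q = 0.065598 + 0.0295 = 0.095098
r = 9.51%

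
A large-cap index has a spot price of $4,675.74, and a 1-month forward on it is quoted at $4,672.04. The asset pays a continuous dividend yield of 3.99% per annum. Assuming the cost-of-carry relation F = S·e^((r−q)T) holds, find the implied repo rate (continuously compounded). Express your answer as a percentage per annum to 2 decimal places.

3.04%

From F = S·e^((r−q)T): (r − q) = ln(F/S)/T
ln(4672.04/4675.74) = ln(0.999209) = -0.000791
(r − q) = -0.000791 / (1/12) = -0.009492
r = ln(F/S)/T + q = -0.009492 + 0.0399 = 0.030408
r = 3.04%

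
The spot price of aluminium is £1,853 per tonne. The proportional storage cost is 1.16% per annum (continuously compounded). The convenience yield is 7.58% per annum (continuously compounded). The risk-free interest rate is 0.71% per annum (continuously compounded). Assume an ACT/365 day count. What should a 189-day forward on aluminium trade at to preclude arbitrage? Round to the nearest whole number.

£1,799 per tonne

Net carry = r + u − y = 0.0071 + 0.0116 − 0.0758 = -0.0571
F = S·e^((r+u−y)T) = 1853 · e^(-0.0571 × 189/365) = 1853 · e^-0.029567
= 1853 × 0.970866 = £1,799 per tonne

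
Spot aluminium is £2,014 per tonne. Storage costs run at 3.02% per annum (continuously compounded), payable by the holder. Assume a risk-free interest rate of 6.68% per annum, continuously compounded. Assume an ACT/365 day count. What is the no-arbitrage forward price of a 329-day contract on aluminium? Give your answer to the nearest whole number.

£2,198 per tonne

Net carry = r + u − y = 0.0668 + 0.0302 − 0.0000 = 0.0970
F = S·e^((r+u−y)T) = 2014 · e^(0.0970 × 329/365) = 2014 · e^0.087433
= 2014 × 1.091369 = £2,198 per tonne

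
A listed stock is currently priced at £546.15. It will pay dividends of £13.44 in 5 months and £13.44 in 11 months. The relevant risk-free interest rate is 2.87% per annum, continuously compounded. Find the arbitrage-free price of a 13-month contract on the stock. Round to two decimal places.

£536.19

PV(dividends) I = 13.44·e^(−0.0287·5/12) + 13.44·e^(−0.0287·11/12)
I = 13.2802 + 13.0910 = 26.3712
F = (S − I)·e^(rT) = (546.15 − 26.3712) · e^(0.0287·13/12)
= 519.7788 · e^0.031092 = 519.7788 × 1.031580 = £536.19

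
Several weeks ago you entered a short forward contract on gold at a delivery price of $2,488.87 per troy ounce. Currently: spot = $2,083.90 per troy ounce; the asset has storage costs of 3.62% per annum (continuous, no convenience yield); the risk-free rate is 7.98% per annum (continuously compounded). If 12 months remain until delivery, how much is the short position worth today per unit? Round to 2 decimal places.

Current fair forward for the remaining 12 months: F = S·e^((r + u)·T), (r + u) = 0.0798 + 0.0362 = 0.1160
F = 2083.90 · e^(0.1160 × 12/12) = 2083.90 × 1.12299587 = 2340.2111
Value of long forward = (F − K)·e^(−rT) = (2340.2111 − 2488.87) · e^(−0.0798·12/12)
= -148.6589 × 0.92330099 = -137.26
Short position value = −(long value) = $137.26

$137.26 per troy ounce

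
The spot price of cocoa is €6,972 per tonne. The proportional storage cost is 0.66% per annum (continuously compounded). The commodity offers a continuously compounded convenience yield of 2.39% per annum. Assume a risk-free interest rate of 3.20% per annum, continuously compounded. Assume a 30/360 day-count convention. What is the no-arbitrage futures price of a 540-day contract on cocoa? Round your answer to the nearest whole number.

Net carry = r + u − y = 0.0320 + 0.0066 − 0.0239 = 0.0147
F = S·e^((r+u−y)T) = 6972 · e^(0.0147 × 540/360) = 6972 · e^0.022050
= 6972 × 1.022295 = €7,127 per tonne

€7,127 per tonne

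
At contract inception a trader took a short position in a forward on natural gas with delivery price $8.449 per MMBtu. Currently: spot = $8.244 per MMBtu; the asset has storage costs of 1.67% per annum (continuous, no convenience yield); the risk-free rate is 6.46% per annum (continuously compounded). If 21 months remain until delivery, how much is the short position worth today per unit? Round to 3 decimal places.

Current fair forward for the remaining 21 months: F = S·e^((r + u)·T), (r + u) = 0.0646 + 0.0167 = 0.0813
F = 8.244 · e^(0.0813 × 21/12) = 8.244 × 1.152894 = 9.5045
Value of long forward = (F − K)·e^(−rT) = (9.5045 − 8.449) · e^(−0.0646·21/12)
= 1.0555 × 0.893106 = 0.943
Short position value = −(long value) = -$0.943

-$0.943 per MMBtu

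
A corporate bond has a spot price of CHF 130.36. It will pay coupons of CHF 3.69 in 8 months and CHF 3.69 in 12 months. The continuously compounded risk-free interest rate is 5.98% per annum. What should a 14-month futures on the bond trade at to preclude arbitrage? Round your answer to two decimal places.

CHF 132.25

PV(coupons) I = 3.69·e^(−0.0598·8/12) + 3.69·e^(−0.0598·12/12)
I = 3.5458 + 3.4758 = 7.0216
F = (S − I)·e^(rT) = (130.36 − 7.0216) · e^(0.0598·14/12)
= 123.3384 · e^0.069767 = 123.3384 × 1.072258 = CHF 132.25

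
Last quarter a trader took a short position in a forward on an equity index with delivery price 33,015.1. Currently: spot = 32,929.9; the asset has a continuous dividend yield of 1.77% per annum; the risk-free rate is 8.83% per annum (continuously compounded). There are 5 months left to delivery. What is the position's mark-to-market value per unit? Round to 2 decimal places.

-865.44

Current fair forward for the remaining 5 months: F = S·e^((r − q)·T), (r − q) = 0.0883 − 0.0177 = 0.0706
F = 32929.9 · e^(0.0706 × 5/12) = 32929.9 × 1.02985361 = 33912.9764
Value of long forward = (F − K)·e^(−rT) = (33912.9764 − 33015.1) · e^(−0.0883·5/12)
= 897.8764 × 0.96387692 = 865.44
Short position value = −(long value) = -865.44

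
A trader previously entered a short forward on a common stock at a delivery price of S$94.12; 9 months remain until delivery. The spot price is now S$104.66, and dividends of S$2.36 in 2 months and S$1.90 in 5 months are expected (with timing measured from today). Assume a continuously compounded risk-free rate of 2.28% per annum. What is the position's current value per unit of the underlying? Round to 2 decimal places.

-S$7.90

PV(remaining dividends) I = 2.36·e^(−0.0228·2/12) + 1.90·e^(−0.0228·5/12) = 4.2331
Current forward F = (S − I)·e^(rT) = (104.66 − 4.2331)·e^(0.0228·9/12) = 100.4269 × 1.017247 = 102.1590
Value (long) = (F − K)·e^(−rT) = (102.1590 − 94.12) × 0.983045 = 7.9027
Short position value = −(long value) = -S$7.90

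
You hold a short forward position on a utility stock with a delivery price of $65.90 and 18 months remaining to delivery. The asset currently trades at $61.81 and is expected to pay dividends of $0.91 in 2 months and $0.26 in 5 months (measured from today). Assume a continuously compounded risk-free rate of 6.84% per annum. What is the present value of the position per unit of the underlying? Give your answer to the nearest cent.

-$1.18

PV(remaining dividends) I = 0.91·e^(−0.0684·2/12) + 0.26·e^(−0.0684·5/12) = 1.1524
Current forward F = (S − I)·e^(rT) = (61.81 − 1.1524)·e^(0.0684·18/12) = 60.6576 × 1.108048 = 67.2115
Value (long) = (F − K)·e^(−rT) = (67.2115 − 65.90) × 0.902488 = 1.1836
Short position value = −(long value) = -$1.18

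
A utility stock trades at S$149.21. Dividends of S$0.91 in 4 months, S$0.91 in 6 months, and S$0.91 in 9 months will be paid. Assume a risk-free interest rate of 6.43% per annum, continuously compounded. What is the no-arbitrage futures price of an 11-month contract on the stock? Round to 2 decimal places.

S$155.47

PV(dividends) I = 0.91·e^(−0.0643·4/12) + 0.91·e^(−0.0643·6/12) + 0.91·e^(−0.0643·9/12)
I = 0.8907 + 0.8812 + 0.8672 = 2.6391
F = (S − I)·e^(rT) = (149.21 − 2.6391) · e^(0.0643·11/12)
= 146.5709 · e^0.058942 = 146.5709 × 1.060714 = S$155.47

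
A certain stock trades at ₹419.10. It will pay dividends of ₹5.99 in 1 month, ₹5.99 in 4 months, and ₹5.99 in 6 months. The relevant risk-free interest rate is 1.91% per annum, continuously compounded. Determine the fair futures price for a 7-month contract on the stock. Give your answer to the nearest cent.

PV(dividends) I = 5.99·e^(−0.0191·1/12) + 5.99·e^(−0.0191·4/12) + 5.99·e^(−0.0191·6/12)
I = 5.9805 + 5.9520 + 5.9331 = 17.8656
F = (S − I)·e^(rT) = (419.10 − 17.8656) · e^(0.0191·7/12)
= 401.2344 · e^0.011142 = 401.2344 × 1.011204 = ₹405.73

₹405.73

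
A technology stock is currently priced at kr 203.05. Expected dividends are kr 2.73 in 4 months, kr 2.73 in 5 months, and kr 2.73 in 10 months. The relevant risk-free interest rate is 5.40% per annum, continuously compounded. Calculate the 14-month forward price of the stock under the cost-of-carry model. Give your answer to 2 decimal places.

PV(dividends) I = 2.73·e^(−0.0540·4/12) + 2.73·e^(−0.0540·5/12) + 2.73·e^(−0.0540·10/12)
I = 2.6813 + 2.6693 + 2.6099 = 7.9605
F = (S − I)·e^(rT) = (203.05 − 7.9605) · e^(0.0540·14/12)
= 195.0895 · e^0.063000 = 195.0895 × 1.065027 = kr 207.78

kr 207.78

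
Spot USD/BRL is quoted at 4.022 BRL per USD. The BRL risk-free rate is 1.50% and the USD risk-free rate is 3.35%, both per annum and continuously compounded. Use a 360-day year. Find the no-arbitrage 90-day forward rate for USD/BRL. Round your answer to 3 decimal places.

F = S·e^((r_BRL − r_USD)T) = 4.022 · e^((0.0150 − 0.0335) × 90/360)
= 4.022 · e^-0.004625 = 4.022 × 0.995386
F = 4.003 BRL per USD

4.003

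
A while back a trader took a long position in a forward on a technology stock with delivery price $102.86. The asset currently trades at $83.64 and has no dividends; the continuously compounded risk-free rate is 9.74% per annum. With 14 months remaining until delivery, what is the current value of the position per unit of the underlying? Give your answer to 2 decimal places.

Current fair forward for the remaining 14 months: F = S·e^(r·T), r = 0.0974
F = 83.64 · e^(0.0974 × 14/12) = 83.64 × 1.120341 = 93.7053
Value of long forward = (F − K)·e^(−rT) = (93.7053 − 102.86) · e^(−0.0974·14/12)
= -9.1547 × 0.892585 = -8.17

-$8.17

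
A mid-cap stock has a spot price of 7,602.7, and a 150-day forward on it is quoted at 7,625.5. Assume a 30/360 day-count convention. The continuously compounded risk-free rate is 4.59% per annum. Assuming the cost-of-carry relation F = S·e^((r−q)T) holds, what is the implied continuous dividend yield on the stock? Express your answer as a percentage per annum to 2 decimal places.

3.87%

From F = S·e^((r−q)T): (r − q) = ln(F/S)/T
ln(7625.5/7602.7) = ln(1.002999) = 0.002995
(r − q) = 0.002995 / (150/360) = 0.007188
q = r − ln(F/S)/T = 0.0459 − 0.007188 = 0.038712
q = 3.87%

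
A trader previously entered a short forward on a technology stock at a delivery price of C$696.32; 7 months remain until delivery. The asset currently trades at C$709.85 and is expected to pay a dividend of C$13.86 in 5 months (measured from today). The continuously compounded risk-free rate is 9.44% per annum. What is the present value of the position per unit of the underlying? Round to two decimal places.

PV(remaining dividends) I = 13.86·e^(−0.0944·5/12) = 13.3254
Current forward F = (S − I)·e^(rT) = (709.85 − 13.3254)·e^(0.0944·7/12) = 696.5246 × 1.056611 = 735.9556
Value (long) = (F − K)·e^(−rT) = (735.9556 − 696.32) × 0.946422 = 37.5120
Short position value = −(long value) = -C$37.51

-C$37.51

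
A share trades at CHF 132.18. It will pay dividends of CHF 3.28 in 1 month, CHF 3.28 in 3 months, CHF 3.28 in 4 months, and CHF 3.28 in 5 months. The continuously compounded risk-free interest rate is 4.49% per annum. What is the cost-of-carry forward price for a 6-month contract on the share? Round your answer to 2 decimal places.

CHF 121.93

PV(dividends) I = 3.28·e^(−0.0449·1/12) + 3.28·e^(−0.0449·3/12) + 3.28·e^(−0.0449·4/12) + 3.28·e^(−0.0449·5/12)
I = 3.2678 + 3.2434 + 3.2313 + 3.2192 = 12.9617
F = (S − I)·e^(rT) = (132.18 − 12.9617) · e^(0.0449·6/12)
= 119.2183 · e^0.022450 = 119.2183 × 1.022704 = CHF 121.93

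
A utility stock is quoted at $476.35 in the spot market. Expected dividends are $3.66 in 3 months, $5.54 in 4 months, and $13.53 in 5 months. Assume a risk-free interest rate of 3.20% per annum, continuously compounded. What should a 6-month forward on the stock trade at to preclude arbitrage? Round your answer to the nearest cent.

PV(dividends) I = 3.66·e^(−0.0320·3/12) + 5.54·e^(−0.0320·4/12) + 13.53·e^(−0.0320·5/12)
I = 3.6308 + 5.4812 + 13.3508 = 22.4628
F = (S − I)·e^(rT) = (476.35 − 22.4628) · e^(0.0320·6/12)
= 453.8872 · e^0.016000 = 453.8872 × 1.016129 = $461.21

$461.21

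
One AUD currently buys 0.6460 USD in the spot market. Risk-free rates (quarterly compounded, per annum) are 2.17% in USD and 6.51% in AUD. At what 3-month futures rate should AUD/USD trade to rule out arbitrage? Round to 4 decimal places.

0.6391

By covered interest parity, F = S · (1+r_USD/4)^(4T) / (1+r_AUD/4)^(4T)
= 0.6460 × 1.005425 / 1.016275 = 0.6460 × 0.989324
F = 0.6391 USD per AUD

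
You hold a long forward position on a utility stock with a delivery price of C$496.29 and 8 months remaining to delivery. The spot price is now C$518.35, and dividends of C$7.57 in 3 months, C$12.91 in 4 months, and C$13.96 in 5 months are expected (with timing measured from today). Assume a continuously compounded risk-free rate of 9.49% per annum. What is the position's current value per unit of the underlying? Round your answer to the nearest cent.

PV(remaining dividends) I = 7.57·e^(−0.0949·3/12) + 12.91·e^(−0.0949·4/12) + 13.96·e^(−0.0949·5/12) = 33.3193
Current forward F = (S − I)·e^(rT) = (518.35 − 33.3193)·e^(0.0949·8/12) = 485.0307 × 1.065311 = 516.7085
Value (long) = (F − K)·e^(−rT) = (516.7085 − 496.29) × 0.938693 = 19.1667
Value = C$19.17

C$19.17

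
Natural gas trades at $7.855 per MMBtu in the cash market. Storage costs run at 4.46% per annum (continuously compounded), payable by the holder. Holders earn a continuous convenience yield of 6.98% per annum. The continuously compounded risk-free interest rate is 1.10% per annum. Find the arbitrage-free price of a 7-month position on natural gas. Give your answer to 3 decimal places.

$7.790 per MMBtu

Net carry = r + u − y = 0.0110 + 0.0446 − 0.0698 = -0.0142
F = S·e^((r+u−y)T) = 7.855 · e^(-0.0142 × 7/12) = 7.855 · e^-0.008283
= 7.855 × 0.991751 = $7.790 per MMBtu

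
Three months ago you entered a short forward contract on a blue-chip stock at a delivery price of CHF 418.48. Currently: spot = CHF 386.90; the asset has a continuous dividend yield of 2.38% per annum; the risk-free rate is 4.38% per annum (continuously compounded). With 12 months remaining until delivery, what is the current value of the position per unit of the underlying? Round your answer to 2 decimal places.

Current fair forward for the remaining 12 months: F = S·e^((r − q)·T), (r − q) = 0.0438 − 0.0238 = 0.0200
F = 386.90 · e^(0.0200 × 12/12) = 386.90 × 1.020201 = 394.7158
Value of long forward = (F − K)·e^(−rT) = (394.7158 − 418.48) · e^(−0.0438·12/12)
= -23.7642 × 0.957145 = -22.75
Short position value = −(long value) = CHF 22.75

CHF 22.75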